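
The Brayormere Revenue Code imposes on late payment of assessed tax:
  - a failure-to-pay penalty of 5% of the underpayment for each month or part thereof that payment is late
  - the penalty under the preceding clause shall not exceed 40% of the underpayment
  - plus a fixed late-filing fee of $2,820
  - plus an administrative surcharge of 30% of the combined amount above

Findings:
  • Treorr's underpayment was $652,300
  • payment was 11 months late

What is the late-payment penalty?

$342,862

Accrued rate: 5% × 11 = 55%, capped at 40% → 40%
Failure-to-pay penalty: 40% of $652,300 = $260,920
Penalty before surcharge: $260,920 + $2,820 = $263,740
Administrative surcharge: 30% of $263,740 = $79,122
Total penalty: $263,740 + $79,122 = $342,862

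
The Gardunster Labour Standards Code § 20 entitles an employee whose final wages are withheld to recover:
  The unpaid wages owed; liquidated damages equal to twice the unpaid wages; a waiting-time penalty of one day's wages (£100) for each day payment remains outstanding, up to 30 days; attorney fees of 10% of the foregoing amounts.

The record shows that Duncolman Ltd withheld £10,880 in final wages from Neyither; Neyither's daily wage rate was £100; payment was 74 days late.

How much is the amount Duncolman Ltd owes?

Doubled: 2 × £10,880 = £21,760
Penalty days: min(74, 30) = 30
Waiting-time penalty: 30 × £100 = £3,000
Subtotal: £10,880 + £21,760 + £3,000 = £35,640
Attorney fees: 10% of £35,640 = £3,564
Total award: £35,640 + £3,564 = £39,204

Total award: £39,204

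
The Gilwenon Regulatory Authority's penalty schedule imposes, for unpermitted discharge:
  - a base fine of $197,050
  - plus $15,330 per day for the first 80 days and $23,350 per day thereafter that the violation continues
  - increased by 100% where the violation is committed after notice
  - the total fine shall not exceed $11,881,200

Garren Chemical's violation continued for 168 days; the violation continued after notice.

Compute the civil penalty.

First 80 days: 80 × $15,330 = $1,226,400
Remaining days: (168 − 80) × $23,350 = $2,054,800
Per-day component: $1,226,400 + $2,054,800 = $3,281,200
Base plus per-day: $197,050 + $3,281,200 = $3,478,250
Enhancement: 100% of $3,478,250 = $3,478,250
Enhanced fine: $3,478,250 + $3,478,250 = $6,956,500
Cap at $11,881,200: $6,956,500 is within the cap, no reduction.

Civil penalty: $6,956,500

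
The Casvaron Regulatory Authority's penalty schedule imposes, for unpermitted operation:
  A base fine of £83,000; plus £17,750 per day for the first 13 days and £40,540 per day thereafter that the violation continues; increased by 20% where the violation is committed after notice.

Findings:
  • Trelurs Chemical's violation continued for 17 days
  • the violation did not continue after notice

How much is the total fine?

Civil penalty: £475,910

First 13 days: 13 × £17,750 = £230,750
Remaining days: (17 − 13) × £40,540 = £162,160
Per-day component: £230,750 + £162,160 = £392,910
Base plus per-day: £83,000 + £392,910 = £475,910
The violation did not continue after notice: no 20% increase.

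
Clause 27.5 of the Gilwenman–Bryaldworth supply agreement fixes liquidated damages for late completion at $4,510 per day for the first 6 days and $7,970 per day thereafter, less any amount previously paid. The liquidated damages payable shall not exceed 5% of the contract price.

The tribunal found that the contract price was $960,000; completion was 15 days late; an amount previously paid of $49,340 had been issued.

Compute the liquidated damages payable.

$48,000

First 6 days: 6 × $4,510 = $27,060
Remaining days: (15 − 6) × $7,970 = $71,730
Accrued per-day damages: $27,060 + $71,730 = $98,790
Less amount previously paid: $98,790 − $49,340 = $49,450
Cap: 5% of $960,000 = $48,000
Cap at $48,000: $49,450 exceeds the cap → $48,000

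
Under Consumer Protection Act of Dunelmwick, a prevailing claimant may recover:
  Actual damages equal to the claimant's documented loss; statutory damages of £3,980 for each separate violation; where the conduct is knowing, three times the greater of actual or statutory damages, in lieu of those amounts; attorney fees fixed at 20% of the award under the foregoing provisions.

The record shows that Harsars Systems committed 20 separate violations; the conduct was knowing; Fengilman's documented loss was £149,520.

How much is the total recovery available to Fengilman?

Statutory damages: 20 × £3,980 = £79,600
Greater of actual damages (£149,520) or statutory damages (£79,600): £149,520
Trebled: 3 × £149,520 = £448,560
Attorney fees: 20% of £448,560 = £89,712
Total recovery: £448,560 + £89,712 = £538,272

£538,272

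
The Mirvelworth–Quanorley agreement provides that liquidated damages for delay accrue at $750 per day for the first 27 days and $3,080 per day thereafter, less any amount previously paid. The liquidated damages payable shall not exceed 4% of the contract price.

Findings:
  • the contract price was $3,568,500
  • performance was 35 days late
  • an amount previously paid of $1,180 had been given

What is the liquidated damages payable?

$43,710

First 27 days: 27 × $750 = $20,250
Remaining days: (35 − 27) × $3,080 = $24,640
Accrued per-day damages: $20,250 + $24,640 = $44,890
Less amount previously paid: $44,890 − $1,180 = $43,710
Cap: 4% of $3,568,500 = $142,740
Cap at $142,740: $43,710 is within the cap, no reduction.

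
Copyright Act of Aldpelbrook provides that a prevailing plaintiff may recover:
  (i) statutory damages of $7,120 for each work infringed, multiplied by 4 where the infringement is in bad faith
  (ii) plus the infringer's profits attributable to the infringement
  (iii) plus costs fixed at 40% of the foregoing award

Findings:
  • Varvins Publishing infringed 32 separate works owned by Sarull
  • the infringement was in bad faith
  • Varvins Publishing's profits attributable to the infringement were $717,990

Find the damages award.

$2,281,090

Statutory damages: 32 × $7,120 = $227,840
Multiplied by 4: 4 × $227,840 = $911,360
Combined award: $911,360 + $717,990 = $1,629,350
Costs: 40% of $1,629,350 = $651,740
Award plus costs: $1,629,350 + $651,740 = $2,281,090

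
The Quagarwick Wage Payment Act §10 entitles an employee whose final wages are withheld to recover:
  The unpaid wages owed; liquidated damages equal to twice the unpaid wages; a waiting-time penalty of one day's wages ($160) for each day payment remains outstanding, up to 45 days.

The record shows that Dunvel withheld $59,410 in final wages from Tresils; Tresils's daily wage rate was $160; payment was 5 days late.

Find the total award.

$179,030

Doubled: 2 × $59,410 = $118,820
Penalty days: min(5, 45) = 5
Waiting-time penalty: 5 × $160 = $800
Total award: $59,410 + $118,820 + $800 = $179,030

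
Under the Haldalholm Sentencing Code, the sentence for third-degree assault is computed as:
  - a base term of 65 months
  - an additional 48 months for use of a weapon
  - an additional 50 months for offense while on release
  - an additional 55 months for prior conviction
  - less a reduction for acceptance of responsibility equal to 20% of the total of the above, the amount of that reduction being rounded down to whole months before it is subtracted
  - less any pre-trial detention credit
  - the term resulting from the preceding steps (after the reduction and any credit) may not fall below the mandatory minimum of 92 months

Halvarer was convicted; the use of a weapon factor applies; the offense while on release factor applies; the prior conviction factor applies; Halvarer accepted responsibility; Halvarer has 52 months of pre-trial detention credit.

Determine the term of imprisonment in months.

Use of a weapon enhancement: +48 months
Offense while on release enhancement: +50 months
Prior conviction enhancement: +55 months
Adjusted term: 65 months + 48 months + 50 months + 55 months = 218 months
Acceptance of responsibility reduction: 20% of 218 months = 43 months (rounded down)
After reduction: 218 − 43 = 175 months
Less pre-trial detention credit: 175 months − 52 months = 123 months
Minimum 92 months: 123 months meets the minimum, no increase.

123 months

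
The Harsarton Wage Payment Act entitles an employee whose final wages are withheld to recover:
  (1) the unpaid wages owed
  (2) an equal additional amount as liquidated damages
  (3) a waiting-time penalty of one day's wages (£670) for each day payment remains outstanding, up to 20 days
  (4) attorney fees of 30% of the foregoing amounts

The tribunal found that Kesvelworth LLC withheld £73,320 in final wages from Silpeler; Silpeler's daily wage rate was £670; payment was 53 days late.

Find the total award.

Liquidated damages (equal amount): £73,320
Penalty days: min(53, 20) = 20
Waiting-time penalty: 20 × £670 = £13,400
Subtotal: £73,320 + £73,320 + £13,400 = £160,040
Attorney fees: 30% of £160,040 = £48,012
Total award: £160,040 + £48,012 = £208,052

Total award: £208,052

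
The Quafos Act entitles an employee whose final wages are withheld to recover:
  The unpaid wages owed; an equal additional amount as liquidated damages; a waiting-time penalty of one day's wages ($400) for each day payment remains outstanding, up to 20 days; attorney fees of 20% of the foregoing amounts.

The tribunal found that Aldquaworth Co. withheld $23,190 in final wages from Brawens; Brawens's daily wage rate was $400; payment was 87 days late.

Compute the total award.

Total award: $65,256

Liquidated damages (equal amount): $23,190
Penalty days: min(87, 20) = 20
Waiting-time penalty: 20 × $400 = $8,000
Subtotal: $23,190 + $23,190 + $8,000 = $54,380
Attorney fees: 20% of $54,380 = $10,876
Total award: $54,380 + $10,876 = $65,256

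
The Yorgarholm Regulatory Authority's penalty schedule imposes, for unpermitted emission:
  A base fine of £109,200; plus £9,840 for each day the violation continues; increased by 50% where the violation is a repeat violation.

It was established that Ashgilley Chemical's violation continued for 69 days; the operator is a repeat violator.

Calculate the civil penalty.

Per-day component: 69 × £9,840 = £678,960
Base plus per-day: £109,200 + £678,960 = £788,160
Enhancement: 50% of £788,160 = £394,080
Enhanced fine: £788,160 + £394,080 = £1,182,240

£1,182,240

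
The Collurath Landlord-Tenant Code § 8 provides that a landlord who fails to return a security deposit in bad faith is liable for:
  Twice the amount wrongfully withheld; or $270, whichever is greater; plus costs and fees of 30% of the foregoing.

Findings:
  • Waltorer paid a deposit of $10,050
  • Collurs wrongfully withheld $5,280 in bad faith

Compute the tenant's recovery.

$13,728

Doubled: 2 × $5,280 = $10,560
Minimum $270: $10,560 meets the minimum, no increase.
Costs and fees: 30% of $10,560 = $3,168
Total recovery: $10,560 + $3,168 = $13,728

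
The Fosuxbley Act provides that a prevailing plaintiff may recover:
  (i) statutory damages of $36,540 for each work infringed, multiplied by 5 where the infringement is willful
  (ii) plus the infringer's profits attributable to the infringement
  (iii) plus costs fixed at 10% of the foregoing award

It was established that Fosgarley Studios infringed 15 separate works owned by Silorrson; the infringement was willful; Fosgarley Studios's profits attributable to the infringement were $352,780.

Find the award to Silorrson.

Statutory damages: 15 × $36,540 = $548,100
Multiplied by 5: 5 × $548,100 = $2,740,500
Combined award: $2,740,500 + $352,780 = $3,093,280
Costs: 10% of $3,093,280 = $309,328
Award plus costs: $3,093,280 + $309,328 = $3,402,608

$3,402,608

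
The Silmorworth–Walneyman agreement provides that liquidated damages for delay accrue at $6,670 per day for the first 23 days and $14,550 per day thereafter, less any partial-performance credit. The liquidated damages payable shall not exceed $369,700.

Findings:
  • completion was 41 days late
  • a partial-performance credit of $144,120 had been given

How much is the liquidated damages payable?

$271,190

First 23 days: 23 × $6,670 = $153,410
Remaining days: (41 − 23) × $14,550 = $261,900
Accrued per-day damages: $153,410 + $261,900 = $415,310
Less partial-performance credit: $415,310 − $144,120 = $271,190
Cap at $369,700: $271,190 is within the cap, no reduction.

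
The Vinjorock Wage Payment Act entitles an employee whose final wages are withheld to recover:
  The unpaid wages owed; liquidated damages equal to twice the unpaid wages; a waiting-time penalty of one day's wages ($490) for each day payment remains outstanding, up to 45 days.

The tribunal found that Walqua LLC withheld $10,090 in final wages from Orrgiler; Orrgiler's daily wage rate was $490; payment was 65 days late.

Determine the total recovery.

Doubled: 2 × $10,090 = $20,180
Penalty days: min(65, 45) = 45
Waiting-time penalty: 45 × $490 = $22,050
Total award: $10,090 + $20,180 + $22,050 = $52,320

$52,320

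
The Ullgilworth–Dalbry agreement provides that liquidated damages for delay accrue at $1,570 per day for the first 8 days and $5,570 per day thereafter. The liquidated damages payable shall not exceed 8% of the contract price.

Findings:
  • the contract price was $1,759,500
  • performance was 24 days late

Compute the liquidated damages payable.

First 8 days: 8 × $1,570 = $12,560
Remaining days: (24 − 8) × $5,570 = $89,120
Accrued per-day damages: $12,560 + $89,120 = $101,680
Cap: 8% of $1,759,500 = $140,760
Cap at $140,760: $101,680 is within the cap, no reduction.

$101,680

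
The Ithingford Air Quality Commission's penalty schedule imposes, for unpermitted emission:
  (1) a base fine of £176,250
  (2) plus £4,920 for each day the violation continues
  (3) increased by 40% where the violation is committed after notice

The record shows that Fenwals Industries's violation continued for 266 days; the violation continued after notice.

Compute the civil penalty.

Per-day component: 266 × £4,920 = £1,308,720
Base plus per-day: £176,250 + £1,308,720 = £1,484,970
Enhancement: 40% of £1,484,970 = £593,988
Enhanced fine: £1,484,970 + £593,988 = £2,078,958

£2,078,958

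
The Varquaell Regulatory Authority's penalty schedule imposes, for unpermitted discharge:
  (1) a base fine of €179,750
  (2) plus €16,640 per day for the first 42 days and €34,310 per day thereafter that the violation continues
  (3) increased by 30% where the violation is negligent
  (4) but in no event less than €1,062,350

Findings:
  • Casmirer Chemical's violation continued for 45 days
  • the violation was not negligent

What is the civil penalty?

€1,062,350

First 42 days: 42 × €16,640 = €698,880
Remaining days: (45 − 42) × €34,310 = €102,930
Per-day component: €698,880 + €102,930 = €801,810
Base plus per-day: €179,750 + €801,810 = €981,560
The violation was not negligent: no 30% increase.
Minimum €1,062,350: €981,560 is below the minimum → €1,062,350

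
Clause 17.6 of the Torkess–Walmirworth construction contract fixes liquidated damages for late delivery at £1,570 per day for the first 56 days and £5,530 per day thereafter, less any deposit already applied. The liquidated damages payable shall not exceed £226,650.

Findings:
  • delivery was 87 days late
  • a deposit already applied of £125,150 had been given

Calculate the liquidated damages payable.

£134,200

First 56 days: 56 × £1,570 = £87,920
Remaining days: (87 − 56) × £5,530 = £171,430
Accrued per-day damages: £87,920 + £171,430 = £259,350
Less deposit already applied: £259,350 − £125,150 = £134,200
Cap at £226,650: £134,200 is within the cap, no reduction.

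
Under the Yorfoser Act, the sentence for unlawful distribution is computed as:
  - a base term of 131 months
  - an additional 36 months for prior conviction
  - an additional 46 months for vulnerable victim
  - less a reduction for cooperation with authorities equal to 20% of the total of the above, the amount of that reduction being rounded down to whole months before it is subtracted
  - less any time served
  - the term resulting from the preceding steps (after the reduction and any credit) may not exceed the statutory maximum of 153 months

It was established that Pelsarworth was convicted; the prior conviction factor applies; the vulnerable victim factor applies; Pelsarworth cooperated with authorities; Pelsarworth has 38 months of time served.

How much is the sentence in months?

Prior conviction enhancement: +36 months
Vulnerable victim enhancement: +46 months
Adjusted term: 131 months + 36 months + 46 months = 213 months
Cooperation with authorities reduction: 20% of 213 months = 42 months (rounded down)
After reduction: 213 − 42 = 171 months
Less time served: 171 months − 38 months = 133 months
Cap at 153 months: 133 months is within the cap, no reduction.

133 months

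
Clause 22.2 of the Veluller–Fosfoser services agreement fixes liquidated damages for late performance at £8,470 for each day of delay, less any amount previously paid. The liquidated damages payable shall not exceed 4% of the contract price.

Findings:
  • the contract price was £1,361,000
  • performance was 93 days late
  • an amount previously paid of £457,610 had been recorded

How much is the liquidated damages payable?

Per-day damages: 93 × £8,470 = £787,710
Less amount previously paid: £787,710 − £457,610 = £330,100
Cap: 4% of £1,361,000 = £54,440
Cap at £54,440: £330,100 exceeds the cap → £54,440

Liquidated damages: £54,440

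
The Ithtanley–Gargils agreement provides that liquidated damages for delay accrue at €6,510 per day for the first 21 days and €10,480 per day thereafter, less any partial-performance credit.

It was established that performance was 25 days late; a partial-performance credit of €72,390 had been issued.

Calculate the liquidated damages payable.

€106,240

First 21 days: 21 × €6,510 = €136,710
Remaining days: (25 − 21) × €10,480 = €41,920
Accrued per-day damages: €136,710 + €41,920 = €178,630
Less partial-performance credit: €178,630 − €72,390 = €106,240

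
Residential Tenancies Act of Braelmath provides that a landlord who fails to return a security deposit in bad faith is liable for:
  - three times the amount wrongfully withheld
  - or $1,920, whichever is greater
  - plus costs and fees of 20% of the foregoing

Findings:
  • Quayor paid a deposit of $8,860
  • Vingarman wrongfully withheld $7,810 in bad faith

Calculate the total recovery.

Recovery: $28,116

Trebled: 3 × $7,810 = $23,430
Minimum $1,920: $23,430 meets the minimum, no increase.
Costs and fees: 20% of $23,430 = $4,686
Total recovery: $23,430 + $4,686 = $28,116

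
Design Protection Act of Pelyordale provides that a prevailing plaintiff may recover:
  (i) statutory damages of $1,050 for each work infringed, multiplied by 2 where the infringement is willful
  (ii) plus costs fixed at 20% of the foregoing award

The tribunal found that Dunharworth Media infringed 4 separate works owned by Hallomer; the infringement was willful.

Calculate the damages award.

Statutory damages: 4 × $1,050 = $4,200
Doubled: 2 × $4,200 = $8,400
Costs: 20% of $8,400 = $1,680
Award plus costs: $8,400 + $1,680 = $10,080

$10,080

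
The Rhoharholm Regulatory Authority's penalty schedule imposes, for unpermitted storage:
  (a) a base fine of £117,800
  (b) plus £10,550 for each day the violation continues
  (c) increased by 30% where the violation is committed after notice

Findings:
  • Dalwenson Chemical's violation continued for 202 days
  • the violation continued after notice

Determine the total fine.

£2,923,570

Per-day component: 202 × £10,550 = £2,131,100
Base plus per-day: £117,800 + £2,131,100 = £2,248,900
Enhancement: 30% of £2,248,900 = £674,670
Enhanced fine: £2,248,900 + £674,670 = £2,923,570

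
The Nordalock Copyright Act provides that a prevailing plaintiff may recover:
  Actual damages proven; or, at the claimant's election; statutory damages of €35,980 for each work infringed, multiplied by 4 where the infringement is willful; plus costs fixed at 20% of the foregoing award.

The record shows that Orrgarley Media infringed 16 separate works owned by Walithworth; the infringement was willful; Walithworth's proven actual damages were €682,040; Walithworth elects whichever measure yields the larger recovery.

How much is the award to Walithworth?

€2,763,264

Statutory damages: 16 × €35,980 = €575,680
Multiplied by 4: 4 × €575,680 = €2,302,720
Greater of actual damages (€682,040) or enhanced statutory damages (€2,302,720): €2,302,720
Costs: 20% of €2,302,720 = €460,544
Award plus costs: €2,302,720 + €460,544 = €2,763,264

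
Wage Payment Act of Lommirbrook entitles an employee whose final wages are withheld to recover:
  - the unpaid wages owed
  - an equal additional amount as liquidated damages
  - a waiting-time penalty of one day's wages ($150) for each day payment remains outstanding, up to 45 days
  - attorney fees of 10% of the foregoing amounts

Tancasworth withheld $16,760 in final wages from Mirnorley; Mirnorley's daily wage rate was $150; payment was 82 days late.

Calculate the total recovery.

$44,297

Liquidated damages (equal amount): $16,760
Penalty days: min(82, 45) = 45
Waiting-time penalty: 45 × $150 = $6,750
Subtotal: $16,760 + $16,760 + $6,750 = $40,270
Attorney fees: 10% of $40,270 = $4,027
Total award: $40,270 + $4,027 = $44,297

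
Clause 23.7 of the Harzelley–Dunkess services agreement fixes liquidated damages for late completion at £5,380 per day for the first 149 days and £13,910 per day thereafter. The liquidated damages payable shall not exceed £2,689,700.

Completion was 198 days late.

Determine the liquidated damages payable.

First 149 days: 149 × £5,380 = £801,620
Remaining days: (198 − 149) × £13,910 = £681,590
Accrued per-day damages: £801,620 + £681,590 = £1,483,210
Cap at £2,689,700: £1,483,210 is within the cap, no reduction.

Liquidated damages: £1,483,210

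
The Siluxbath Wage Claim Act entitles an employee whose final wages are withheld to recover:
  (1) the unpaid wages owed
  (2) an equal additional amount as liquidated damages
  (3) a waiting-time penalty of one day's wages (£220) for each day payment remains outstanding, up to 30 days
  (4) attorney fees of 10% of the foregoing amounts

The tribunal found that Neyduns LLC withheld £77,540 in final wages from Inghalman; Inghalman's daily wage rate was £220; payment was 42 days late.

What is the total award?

Liquidated damages (equal amount): £77,540
Penalty days: min(42, 30) = 30
Waiting-time penalty: 30 × £220 = £6,600
Subtotal: £77,540 + £77,540 + £6,600 = £161,680
Attorney fees: 10% of £161,680 = £16,168
Total award: £161,680 + £16,168 = £177,848

£177,848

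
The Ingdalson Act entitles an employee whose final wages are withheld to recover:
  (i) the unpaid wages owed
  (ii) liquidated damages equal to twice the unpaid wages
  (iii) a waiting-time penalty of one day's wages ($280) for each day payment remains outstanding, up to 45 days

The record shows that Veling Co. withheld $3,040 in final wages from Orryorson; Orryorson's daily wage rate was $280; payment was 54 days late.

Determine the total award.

Total award: $21,720

Doubled: 2 × $3,040 = $6,080
Penalty days: min(54, 45) = 45
Waiting-time penalty: 45 × $280 = $12,600
Total award: $3,040 + $6,080 + $12,600 = $21,720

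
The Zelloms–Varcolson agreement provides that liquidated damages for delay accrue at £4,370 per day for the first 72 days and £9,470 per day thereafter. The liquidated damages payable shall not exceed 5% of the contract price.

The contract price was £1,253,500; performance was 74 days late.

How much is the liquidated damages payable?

First 72 days: 72 × £4,370 = £314,640
Remaining days: (74 − 72) × £9,470 = £18,940
Accrued per-day damages: £314,640 + £18,940 = £333,580
Cap: 5% of £1,253,500 = £62,675
Cap at £62,675: £333,580 exceeds the cap → £62,675

Liquidated damages: £62,675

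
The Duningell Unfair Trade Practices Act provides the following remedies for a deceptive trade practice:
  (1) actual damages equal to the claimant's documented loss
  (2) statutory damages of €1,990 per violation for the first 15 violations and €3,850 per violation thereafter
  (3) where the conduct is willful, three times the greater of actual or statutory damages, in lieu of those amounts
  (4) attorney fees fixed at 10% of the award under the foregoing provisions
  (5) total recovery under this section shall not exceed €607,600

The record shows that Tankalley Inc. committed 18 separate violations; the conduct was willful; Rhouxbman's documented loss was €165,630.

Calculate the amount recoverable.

First 15 violations: 15 × €1,990 = €29,850
Remaining violations: (18 − 15) × €3,850 = €11,550
Statutory damages: €29,850 + €11,550 = €41,400
Greater of actual damages (€165,630) or statutory damages (€41,400): €165,630
Trebled: 3 × €165,630 = €496,890
Attorney fees: 10% of €496,890 = €49,689
Total before cap: €496,890 + €49,689 = €546,579
Cap at €607,600: €546,579 is within the cap, no reduction.

€546,579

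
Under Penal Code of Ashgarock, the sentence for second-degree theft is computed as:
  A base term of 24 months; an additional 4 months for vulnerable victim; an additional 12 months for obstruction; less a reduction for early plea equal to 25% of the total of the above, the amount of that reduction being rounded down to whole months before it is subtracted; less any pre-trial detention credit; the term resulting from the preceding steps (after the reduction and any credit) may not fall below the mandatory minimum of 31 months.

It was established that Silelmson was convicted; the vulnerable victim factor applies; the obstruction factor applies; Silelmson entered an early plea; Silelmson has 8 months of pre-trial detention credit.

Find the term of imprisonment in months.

Vulnerable victim enhancement: +4 months
Obstruction enhancement: +12 months
Adjusted term: 24 months + 4 months + 12 months = 40 months
Early plea reduction: 25% of 40 months = 10 months (rounded down)
After reduction: 40 − 10 = 30 months
Less pre-trial detention credit: 30 months − 8 months = 22 months
Minimum 31 months: 22 months is below the minimum → 31 months

31 months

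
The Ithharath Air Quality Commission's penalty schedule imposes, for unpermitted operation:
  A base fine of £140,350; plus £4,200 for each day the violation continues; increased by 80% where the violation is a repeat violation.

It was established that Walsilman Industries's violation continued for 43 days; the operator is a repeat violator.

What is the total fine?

Per-day component: 43 × £4,200 = £180,600
Base plus per-day: £140,350 + £180,600 = £320,950
Enhancement: 80% of £320,950 = £256,760
Enhanced fine: £320,950 + £256,760 = £577,710

£577,710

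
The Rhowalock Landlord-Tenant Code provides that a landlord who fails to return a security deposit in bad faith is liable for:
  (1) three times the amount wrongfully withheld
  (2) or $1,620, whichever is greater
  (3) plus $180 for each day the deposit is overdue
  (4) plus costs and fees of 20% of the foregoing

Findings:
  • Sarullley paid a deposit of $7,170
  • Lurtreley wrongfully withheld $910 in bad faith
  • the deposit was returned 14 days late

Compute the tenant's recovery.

Recovery: $6,300

Trebled: 3 × $910 = $2,730
Minimum $1,620: $2,730 meets the minimum, no increase.
Late-return penalty: 14 × $180 = $2,520
Damages plus late penalty: $2,730 + $2,520 = $5,250
Costs and fees: 20% of $5,250 = $1,050
Total recovery: $5,250 + $1,050 = $6,300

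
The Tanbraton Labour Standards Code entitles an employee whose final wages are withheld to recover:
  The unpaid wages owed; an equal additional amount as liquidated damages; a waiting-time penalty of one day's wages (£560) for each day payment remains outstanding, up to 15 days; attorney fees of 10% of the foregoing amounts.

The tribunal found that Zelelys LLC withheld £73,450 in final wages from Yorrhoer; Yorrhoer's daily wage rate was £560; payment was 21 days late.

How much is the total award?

Liquidated damages (equal amount): £73,450
Penalty days: min(21, 15) = 15
Waiting-time penalty: 15 × £560 = £8,400
Subtotal: £73,450 + £73,450 + £8,400 = £155,300
Attorney fees: 10% of £155,300 = £15,530
Total award: £155,300 + £15,530 = £170,830

£170,830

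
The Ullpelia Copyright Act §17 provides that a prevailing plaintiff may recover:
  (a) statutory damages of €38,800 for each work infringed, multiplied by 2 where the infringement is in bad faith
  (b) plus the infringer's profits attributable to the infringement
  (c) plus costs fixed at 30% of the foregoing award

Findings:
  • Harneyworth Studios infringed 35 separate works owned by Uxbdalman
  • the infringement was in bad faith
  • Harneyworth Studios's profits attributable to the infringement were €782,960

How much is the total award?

€4,548,648

Statutory damages: 35 × €38,800 = €1,358,000
Doubled: 2 × €1,358,000 = €2,716,000
Combined award: €2,716,000 + €782,960 = €3,498,960
Costs: 30% of €3,498,960 = €1,049,688
Award plus costs: €3,498,960 + €1,049,688 = €4,548,648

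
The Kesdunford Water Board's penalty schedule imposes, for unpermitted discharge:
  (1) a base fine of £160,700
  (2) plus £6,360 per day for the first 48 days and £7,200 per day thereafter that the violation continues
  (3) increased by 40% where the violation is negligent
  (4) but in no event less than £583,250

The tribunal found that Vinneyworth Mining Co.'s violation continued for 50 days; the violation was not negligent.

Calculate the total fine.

First 48 days: 48 × £6,360 = £305,280
Remaining days: (50 − 48) × £7,200 = £14,400
Per-day component: £305,280 + £14,400 = £319,680
Base plus per-day: £160,700 + £319,680 = £480,380
The violation was not negligent: no 40% increase.
Minimum £583,250: £480,380 is below the minimum → £583,250

£583,250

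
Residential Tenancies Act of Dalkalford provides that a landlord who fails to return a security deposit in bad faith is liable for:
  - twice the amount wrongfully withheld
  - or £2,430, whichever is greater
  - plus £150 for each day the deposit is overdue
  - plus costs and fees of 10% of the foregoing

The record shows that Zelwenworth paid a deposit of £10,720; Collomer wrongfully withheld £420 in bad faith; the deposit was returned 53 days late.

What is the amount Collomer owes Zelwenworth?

Doubled: 2 × £420 = £840
Minimum £2,430: £840 is below the minimum → £2,430
Late-return penalty: 53 × £150 = £7,950
Damages plus late penalty: £2,430 + £7,950 = £10,380
Costs and fees: 10% of £10,380 = £1,038
Total recovery: £10,380 + £1,038 = £11,418

£11,418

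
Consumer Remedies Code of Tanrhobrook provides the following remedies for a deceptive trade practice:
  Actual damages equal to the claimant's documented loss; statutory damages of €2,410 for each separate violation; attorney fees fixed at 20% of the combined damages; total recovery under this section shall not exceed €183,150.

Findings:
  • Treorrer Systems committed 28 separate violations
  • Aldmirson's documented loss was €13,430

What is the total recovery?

€97,092

Statutory damages: 28 × €2,410 = €67,480
Combined damages: €13,430 + €67,480 = €80,910
Attorney fees: 20% of €80,910 = €16,182
Total before cap: €80,910 + €16,182 = €97,092
Cap at €183,150: €97,092 is within the cap, no reduction.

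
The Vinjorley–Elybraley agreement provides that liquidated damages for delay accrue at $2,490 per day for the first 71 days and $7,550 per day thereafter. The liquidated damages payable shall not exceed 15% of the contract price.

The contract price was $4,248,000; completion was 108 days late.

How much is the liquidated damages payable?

Liquidated damages: $456,140

First 71 days: 71 × $2,490 = $176,790
Remaining days: (108 − 71) × $7,550 = $279,350
Accrued per-day damages: $176,790 + $279,350 = $456,140
Cap: 15% of $4,248,000 = $637,200
Cap at $637,200: $456,140 is within the cap, no reduction.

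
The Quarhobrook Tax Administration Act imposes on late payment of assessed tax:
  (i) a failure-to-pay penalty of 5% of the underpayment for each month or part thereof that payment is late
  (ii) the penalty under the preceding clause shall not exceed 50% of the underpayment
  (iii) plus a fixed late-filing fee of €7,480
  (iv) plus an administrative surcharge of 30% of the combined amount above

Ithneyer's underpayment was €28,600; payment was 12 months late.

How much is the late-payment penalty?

€28,314

Accrued rate: 5% × 12 = 60%, capped at 50% → 50%
Failure-to-pay penalty: 50% of €28,600 = €14,300
Penalty before surcharge: €14,300 + €7,480 = €21,780
Administrative surcharge: 30% of €21,780 = €6,534
Total penalty: €21,780 + €6,534 = €28,314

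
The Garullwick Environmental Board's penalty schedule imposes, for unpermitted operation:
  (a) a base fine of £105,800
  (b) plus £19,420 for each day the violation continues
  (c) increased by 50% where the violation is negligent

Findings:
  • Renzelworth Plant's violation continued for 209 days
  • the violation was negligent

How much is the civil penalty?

£6,246,870

Per-day component: 209 × £19,420 = £4,058,780
Base plus per-day: £105,800 + £4,058,780 = £4,164,580
Enhancement: 50% of £4,164,580 = £2,082,290
Enhanced fine: £4,164,580 + £2,082,290 = £6,246,870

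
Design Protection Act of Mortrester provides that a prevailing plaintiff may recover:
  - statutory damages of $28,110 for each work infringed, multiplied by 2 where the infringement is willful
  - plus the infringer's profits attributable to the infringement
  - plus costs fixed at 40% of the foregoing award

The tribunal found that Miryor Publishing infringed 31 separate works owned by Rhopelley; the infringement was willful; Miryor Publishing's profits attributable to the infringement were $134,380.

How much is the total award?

$2,628,080

Statutory damages: 31 × $28,110 = $871,410
Doubled: 2 × $871,410 = $1,742,820
Combined award: $1,742,820 + $134,380 = $1,877,200
Costs: 40% of $1,877,200 = $750,880
Award plus costs: $1,877,200 + $750,880 = $2,628,080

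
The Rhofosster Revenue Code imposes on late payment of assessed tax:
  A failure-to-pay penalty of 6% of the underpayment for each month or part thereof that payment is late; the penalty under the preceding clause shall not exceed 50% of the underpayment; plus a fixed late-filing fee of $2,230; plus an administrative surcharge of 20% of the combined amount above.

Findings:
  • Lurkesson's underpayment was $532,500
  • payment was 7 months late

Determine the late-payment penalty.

$271,056

Accrued rate: 6% × 7 = 42%, capped at 50% → 42%
Failure-to-pay penalty: 42% of $532,500 = $223,650
Penalty before surcharge: $223,650 + $2,230 = $225,880
Administrative surcharge: 20% of $225,880 = $45,176
Total penalty: $225,880 + $45,176 = $271,056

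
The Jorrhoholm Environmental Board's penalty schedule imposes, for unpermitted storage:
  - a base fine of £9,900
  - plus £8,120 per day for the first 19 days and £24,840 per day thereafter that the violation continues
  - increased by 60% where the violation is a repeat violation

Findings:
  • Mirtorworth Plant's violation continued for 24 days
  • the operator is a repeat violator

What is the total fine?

First 19 days: 19 × £8,120 = £154,280
Remaining days: (24 − 19) × £24,840 = £124,200
Per-day component: £154,280 + £124,200 = £278,480
Base plus per-day: £9,900 + £278,480 = £288,380
Enhancement: 60% of £288,380 = £173,028
Enhanced fine: £288,380 + £173,028 = £461,408

Civil penalty: £461,408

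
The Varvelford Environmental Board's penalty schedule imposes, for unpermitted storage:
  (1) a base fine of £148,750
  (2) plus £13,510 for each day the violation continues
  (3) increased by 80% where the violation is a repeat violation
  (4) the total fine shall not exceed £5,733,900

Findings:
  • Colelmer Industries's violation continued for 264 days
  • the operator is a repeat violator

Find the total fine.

£5,733,900

Per-day component: 264 × £13,510 = £3,566,640
Base plus per-day: £148,750 + £3,566,640 = £3,715,390
Enhancement: 80% of £3,715,390 = £2,972,312
Enhanced fine: £3,715,390 + £2,972,312 = £6,687,702
Cap at £5,733,900: £6,687,702 exceeds the cap → £5,733,900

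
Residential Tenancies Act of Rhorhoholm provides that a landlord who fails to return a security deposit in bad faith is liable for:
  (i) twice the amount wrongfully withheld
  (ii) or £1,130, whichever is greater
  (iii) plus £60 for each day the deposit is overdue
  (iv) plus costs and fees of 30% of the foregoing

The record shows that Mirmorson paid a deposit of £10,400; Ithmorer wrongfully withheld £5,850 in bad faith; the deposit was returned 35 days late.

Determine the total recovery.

Doubled: 2 × £5,850 = £11,700
Minimum £1,130: £11,700 meets the minimum, no increase.
Late-return penalty: 35 × £60 = £2,100
Damages plus late penalty: £11,700 + £2,100 = £13,800
Costs and fees: 30% of £13,800 = £4,140
Total recovery: £13,800 + £4,140 = £17,940

£17,940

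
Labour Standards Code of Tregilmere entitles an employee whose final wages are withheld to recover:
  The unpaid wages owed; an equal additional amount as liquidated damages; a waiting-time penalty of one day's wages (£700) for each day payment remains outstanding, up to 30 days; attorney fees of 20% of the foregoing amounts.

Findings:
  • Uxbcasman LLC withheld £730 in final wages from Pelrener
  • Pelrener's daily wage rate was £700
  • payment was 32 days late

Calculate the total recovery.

Liquidated damages (equal amount): £730
Penalty days: min(32, 30) = 30
Waiting-time penalty: 30 × £700 = £21,000
Subtotal: £730 + £730 + £21,000 = £22,460
Attorney fees: 20% of £22,460 = £4,492
Total award: £22,460 + £4,492 = £26,952

Total award: £26,952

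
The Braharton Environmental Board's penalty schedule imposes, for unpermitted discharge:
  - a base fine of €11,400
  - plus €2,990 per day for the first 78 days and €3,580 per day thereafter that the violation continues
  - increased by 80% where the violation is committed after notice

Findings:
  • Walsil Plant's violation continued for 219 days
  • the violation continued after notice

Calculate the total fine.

€1,348,920

First 78 days: 78 × €2,990 = €233,220
Remaining days: (219 − 78) × €3,580 = €504,780
Per-day component: €233,220 + €504,780 = €738,000
Base plus per-day: €11,400 + €738,000 = €749,400
Enhancement: 80% of €749,400 = €599,520
Enhanced fine: €749,400 + €599,520 = €1,348,920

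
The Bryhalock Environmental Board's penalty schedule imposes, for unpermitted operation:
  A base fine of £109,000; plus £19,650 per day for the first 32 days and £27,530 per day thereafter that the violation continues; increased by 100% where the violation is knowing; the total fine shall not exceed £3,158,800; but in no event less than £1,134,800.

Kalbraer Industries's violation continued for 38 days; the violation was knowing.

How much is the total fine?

First 32 days: 32 × £19,650 = £628,800
Remaining days: (38 − 32) × £27,530 = £165,180
Per-day component: £628,800 + £165,180 = £793,980
Base plus per-day: £109,000 + £793,980 = £902,980
Enhancement: 100% of £902,980 = £902,980
Enhanced fine: £902,980 + £902,980 = £1,805,960
Cap at £3,158,800: £1,805,960 is within the cap, no reduction.
Minimum £1,134,800: £1,805,960 meets the minimum, no increase.

£1,805,960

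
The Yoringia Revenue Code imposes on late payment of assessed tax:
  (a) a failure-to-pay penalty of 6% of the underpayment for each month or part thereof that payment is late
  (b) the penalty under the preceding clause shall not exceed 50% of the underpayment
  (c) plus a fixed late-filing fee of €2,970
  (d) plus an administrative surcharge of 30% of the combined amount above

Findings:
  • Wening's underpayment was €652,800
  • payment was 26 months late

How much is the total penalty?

Accrued rate: 6% × 26 = 156%, capped at 50% → 50%
Failure-to-pay penalty: 50% of €652,800 = €326,400
Penalty before surcharge: €326,400 + €2,970 = €329,370
Administrative surcharge: 30% of €329,370 = €98,811
Total penalty: €329,370 + €98,811 = €428,181

€428,181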